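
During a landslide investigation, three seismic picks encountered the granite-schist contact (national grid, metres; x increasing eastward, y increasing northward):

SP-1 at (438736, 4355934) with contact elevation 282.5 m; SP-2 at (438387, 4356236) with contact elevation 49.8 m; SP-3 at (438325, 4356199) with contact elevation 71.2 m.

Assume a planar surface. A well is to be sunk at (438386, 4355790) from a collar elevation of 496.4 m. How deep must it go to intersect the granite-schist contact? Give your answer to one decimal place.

138.0 m

Let the plane be z = a·x + b·y + c.
SP-2−SP-1: −349a + 302b = −232.7;  SP-3−SP-1: −411a + 265b = −211.3.
Solving gives a = 0.067866738, b = −0.692101021.
Then c = 282.5 − a·438736 − b·4355934 = 2985253.29.
At (438386, 4355790): z_contact = 29751.83 − 3014646.71 + 2985253.29 = 358.41 m.
Depth below ground = 496.4 − 358.41 = 138.0 m.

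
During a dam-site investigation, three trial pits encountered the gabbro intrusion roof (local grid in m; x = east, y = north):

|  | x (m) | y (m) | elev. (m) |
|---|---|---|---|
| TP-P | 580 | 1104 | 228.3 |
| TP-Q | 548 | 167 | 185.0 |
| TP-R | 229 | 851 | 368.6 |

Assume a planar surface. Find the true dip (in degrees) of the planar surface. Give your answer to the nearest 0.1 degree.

24.1°

Let the plane be z = a·x + b·y + c.
TP-Q−TP-P: −32a − 937b = −43.3;  TP-R−TP-P: −351a − 253b = 140.3.
Solving gives a = −0.44395, b = 0.06137.
Gradient magnitude |∇z| = √(a² + b²) = √(0.19709 + 0.00377) = 0.44817.
True dip = arctan(0.44817) = 24.1°, dipping toward E (azimuth ≈ 098°).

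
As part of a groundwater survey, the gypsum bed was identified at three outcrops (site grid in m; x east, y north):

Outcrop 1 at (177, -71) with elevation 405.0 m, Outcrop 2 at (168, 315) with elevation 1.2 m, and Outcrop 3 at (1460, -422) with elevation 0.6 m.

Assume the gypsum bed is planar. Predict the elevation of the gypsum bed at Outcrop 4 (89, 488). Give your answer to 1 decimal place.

-134.4 m

Two edge vectors: Outcrop 1→Outcrop 2 = (-9, 386, -403.8), Outcrop 1→Outcrop 3 = (1283, -351, -404.4).
Normal n = (Outcrop 1→Outcrop 2) × (Outcrop 1→Outcrop 3) = (-297832.2, -521715, -492079).
So ∂z/∂x = −n_x/n_z = −0.605253 and ∂z/∂y = −n_y/n_z = −1.060226.
Intercept c from Outcrop 1: 405 + 107.13 − 75.28 = 436.85.
At (89, 488): z = −53.9 − 517.4 + 436.85 = -134.4 m.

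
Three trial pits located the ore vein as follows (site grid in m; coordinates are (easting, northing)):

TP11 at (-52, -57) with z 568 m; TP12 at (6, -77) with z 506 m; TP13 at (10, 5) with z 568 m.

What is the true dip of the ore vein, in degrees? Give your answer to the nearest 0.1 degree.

Let the plane be z = a·E + b·N + c.
TP12−TP11: 58a − 20b = −62;  TP13−TP11: 62a + 62b = 0.
Solving gives a = −0.79487, b = 0.79487.
Gradient magnitude |∇z| = √(a² + b²) = √(0.63182 + 0.63182) = 1.12412.
True dip = arctan(1.12412) = 48.3°, dipping toward SE (azimuth ≈ 135°).

48.3°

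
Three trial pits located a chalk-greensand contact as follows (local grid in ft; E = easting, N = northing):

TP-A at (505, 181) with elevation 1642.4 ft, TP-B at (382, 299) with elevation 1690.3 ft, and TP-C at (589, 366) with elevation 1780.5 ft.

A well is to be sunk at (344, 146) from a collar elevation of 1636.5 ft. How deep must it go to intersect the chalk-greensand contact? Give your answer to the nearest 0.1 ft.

Let the plane be z = a·E + b·N + c.
TP-B−TP-A: −123a + 118b = 47.9;  TP-C−TP-A: 84a + 185b = 138.1.
Solving gives a = 0.22758, b = 0.64315.
Then c = 1642.4 − a·505 − b·181 = 1411.06.
At (344, 146): z_contact = 78.29 + 93.90 + 1411.06 = 1583.25 ft.
Depth below ground = 1636.5 − 1583.25 = 53.3 ft.

53.3 ft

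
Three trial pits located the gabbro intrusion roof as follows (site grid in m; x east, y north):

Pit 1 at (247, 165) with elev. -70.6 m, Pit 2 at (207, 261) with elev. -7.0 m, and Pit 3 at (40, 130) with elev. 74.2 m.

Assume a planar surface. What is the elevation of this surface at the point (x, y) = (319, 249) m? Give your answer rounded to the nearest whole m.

-96 m

Let the plane be z = a·x + b·y + c.
Pit 2−Pit 1: −40a + 96b = 63.6;  Pit 3−Pit 1: −207a − 35b = 144.8.
Solving gives a = −0.75812, b = 0.34662.
Then c = -70.6 − a·247 − b·165 = 59.46.
At (319, 249): z = −241.8 + 86.3 + 59.46 = -96.1 m.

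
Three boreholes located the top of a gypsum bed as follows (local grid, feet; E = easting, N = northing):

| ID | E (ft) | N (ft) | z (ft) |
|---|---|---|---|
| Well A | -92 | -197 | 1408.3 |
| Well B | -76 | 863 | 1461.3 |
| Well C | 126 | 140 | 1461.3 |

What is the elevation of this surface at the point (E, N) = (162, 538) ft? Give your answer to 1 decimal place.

1486.3 ft

Two edge vectors: Well A→Well B = (16, 1060, 53), Well A→Well C = (218, 337, 53).
Normal n = (Well A→Well B) × (Well A→Well C) = (38319, 10706, -225688).
So ∂z/∂E = −n_x/n_z = 0.16979 and ∂z/∂N = −n_y/n_z = 0.04744.
Intercept c from Well A: 1408.3 + 15.62 + 9.35 = 1433.27.
At (162, 538): z = 27.5 + 25.5 + 1433.27 = 1486.3 ft.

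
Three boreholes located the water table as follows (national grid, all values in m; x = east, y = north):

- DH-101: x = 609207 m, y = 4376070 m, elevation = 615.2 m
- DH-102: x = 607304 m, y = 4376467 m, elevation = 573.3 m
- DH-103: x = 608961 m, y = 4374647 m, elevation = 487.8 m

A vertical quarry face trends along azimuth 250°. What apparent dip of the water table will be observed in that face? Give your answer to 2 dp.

3.73°

Two edge vectors: DH-101→DH-102 = (-1903, 397, -41.9), DH-101→DH-103 = (-246, -1423, -127.4).
Normal n = (DH-101→DH-102) × (DH-101→DH-103) = (-110201.5, -232134.8, 2805631).
So ∂z/∂x = −n_x/n_z = 0.03928 and ∂z/∂y = −n_y/n_z = 0.08274.
Unit vector along 250° is (sin 250°, cos 250°) = (-0.9397, -0.3420).
Slope in that direction = a·(-0.9397) + b·(-0.3420) = −0.06521.
Apparent dip = arctan|0.06521| = 3.73° (true dip is 5.2°, so apparent ≤ true as expected).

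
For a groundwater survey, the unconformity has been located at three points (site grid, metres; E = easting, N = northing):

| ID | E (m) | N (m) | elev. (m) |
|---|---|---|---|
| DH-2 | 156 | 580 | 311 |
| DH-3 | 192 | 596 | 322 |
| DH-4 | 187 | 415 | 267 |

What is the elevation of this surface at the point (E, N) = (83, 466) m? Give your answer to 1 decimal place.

Two edge vectors: DH-2→DH-3 = (36, 16, 11), DH-2→DH-4 = (31, -165, -44).
Normal n = (DH-2→DH-3) × (DH-2→DH-4) = (1111, 1925, -6436).
So ∂z/∂E = −n_x/n_z = 0.17262 and ∂z/∂N = −n_y/n_z = 0.29910.
Intercept c from DH-2: 311 − 26.93 − 173.48 = 110.59.
At (83, 466): z = 14.3 + 139.4 + 110.59 = 264.3 m.

264.3 m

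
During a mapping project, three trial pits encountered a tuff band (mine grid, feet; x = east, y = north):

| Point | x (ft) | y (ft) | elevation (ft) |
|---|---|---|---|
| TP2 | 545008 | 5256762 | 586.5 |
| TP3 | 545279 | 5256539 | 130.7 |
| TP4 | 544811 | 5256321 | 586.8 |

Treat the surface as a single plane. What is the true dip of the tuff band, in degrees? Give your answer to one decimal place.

53.4°

Let the plane be z = a·x + b·y + c.
TP3−TP2: 271a − 223b = −455.8;  TP4−TP2: −197a − 441b = 0.3.
Solving gives a = −1.23025, b = 0.54889.
Gradient magnitude |∇z| = √(a² + b²) = √(1.51352 + 0.30128) = 1.34714.
True dip = arctan(1.34714) = 53.4°, dipping toward ESE (azimuth ≈ 114°).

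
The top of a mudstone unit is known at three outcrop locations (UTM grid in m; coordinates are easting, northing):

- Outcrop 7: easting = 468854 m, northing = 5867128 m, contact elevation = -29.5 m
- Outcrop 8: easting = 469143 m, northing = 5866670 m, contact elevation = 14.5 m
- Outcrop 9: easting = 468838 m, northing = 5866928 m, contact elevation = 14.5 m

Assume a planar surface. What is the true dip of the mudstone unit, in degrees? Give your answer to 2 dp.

Two edge vectors: Outcrop 7→Outcrop 8 = (289, -458, 44), Outcrop 7→Outcrop 9 = (-16, -200, 44).
Normal n = (Outcrop 7→Outcrop 8) × (Outcrop 7→Outcrop 9) = (-11352, -13420, -65128).
So ∂z/∂easting = −n_x/n_z = −0.17430 and ∂z/∂northing = −n_y/n_z = −0.20606.
Gradient magnitude |∇z| = √(a² + b²) = √(0.03038 + 0.04246) = 0.26989.
True dip = arctan(0.26989) = 15.10°, dipping toward NE (azimuth ≈ 040°).

15.10°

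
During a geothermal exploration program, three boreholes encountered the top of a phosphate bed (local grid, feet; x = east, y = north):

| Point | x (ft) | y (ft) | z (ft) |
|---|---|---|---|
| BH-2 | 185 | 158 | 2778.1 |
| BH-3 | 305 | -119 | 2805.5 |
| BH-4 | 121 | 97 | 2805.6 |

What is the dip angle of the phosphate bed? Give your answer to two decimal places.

Let the plane be z = a·x + b·y + c.
BH-3−BH-2: 120a − 277b = 27.4;  BH-4−BH-2: −64a − 61b = 27.5.
Solving gives a = −0.23739, b = −0.20176.
Gradient magnitude |∇z| = √(a² + b²) = √(0.05635 + 0.04071) = 0.31154.
True dip = arctan(0.31154) = 17.30°, dipping toward NE (azimuth ≈ 050°).

17.30°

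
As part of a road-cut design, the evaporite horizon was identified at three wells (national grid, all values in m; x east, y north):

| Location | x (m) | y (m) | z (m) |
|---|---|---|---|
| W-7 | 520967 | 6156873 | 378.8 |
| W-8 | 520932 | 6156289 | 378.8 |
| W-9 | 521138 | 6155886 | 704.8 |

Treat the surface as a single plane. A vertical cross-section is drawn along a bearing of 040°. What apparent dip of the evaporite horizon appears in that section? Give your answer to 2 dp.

Let the plane be z = a·x + b·y + c.
W-8−W-7: −35a − 584b = 0;  W-9−W-7: 171a − 987b = 326.
Solving gives a = 1.41645, b = −0.08489.
Unit vector along 040° is (sin 40°, cos 40°) = (0.6428, 0.7660).
Slope in that direction = a·(0.6428) + b·(0.7660) = 0.84545.
Apparent dip = arctan|0.84545| = 40.21° (true dip is 54.8°, so apparent ≤ true as expected).

40.21°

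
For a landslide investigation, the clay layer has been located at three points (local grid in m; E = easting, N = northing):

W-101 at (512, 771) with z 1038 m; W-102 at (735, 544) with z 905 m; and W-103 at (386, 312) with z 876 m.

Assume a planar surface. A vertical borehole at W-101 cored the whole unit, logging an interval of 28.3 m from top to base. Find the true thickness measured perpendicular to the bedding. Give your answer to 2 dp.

25.86 m

Let the plane be z = a·E + b·N + c.
W-102−W-101: 223a − 227b = −133;  W-103−W-101: −126a − 459b = −162.
Solving gives a = −0.18535, b = 0.40382.
|∇z| = √(a²+b²) = 0.44433, so dip δ = arctan(0.44433) = 23.96°.
True thickness = vertical thickness × cos δ = 28.3 × cos 23.96° = 25.86 m.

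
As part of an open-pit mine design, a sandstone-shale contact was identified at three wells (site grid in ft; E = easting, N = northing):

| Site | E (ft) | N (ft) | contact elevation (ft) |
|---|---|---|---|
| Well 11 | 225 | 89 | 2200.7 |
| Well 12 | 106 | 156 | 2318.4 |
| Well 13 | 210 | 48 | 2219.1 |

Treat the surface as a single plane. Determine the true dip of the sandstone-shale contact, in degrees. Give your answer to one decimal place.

Two edge vectors: Well 11→Well 12 = (-119, 67, 117.7), Well 11→Well 13 = (-15, -41, 18.4).
Normal n = (Well 11→Well 12) × (Well 11→Well 13) = (6058.5, 424.1, 5884).
So ∂z/∂E = −n_x/n_z = −1.02966 and ∂z/∂N = −n_y/n_z = −0.07208.
Gradient magnitude |∇z| = √(a² + b²) = √(1.06019 + 0.00520) = 1.03218.
True dip = arctan(1.03218) = 45.9°, dipping toward E (azimuth ≈ 086°).

45.9°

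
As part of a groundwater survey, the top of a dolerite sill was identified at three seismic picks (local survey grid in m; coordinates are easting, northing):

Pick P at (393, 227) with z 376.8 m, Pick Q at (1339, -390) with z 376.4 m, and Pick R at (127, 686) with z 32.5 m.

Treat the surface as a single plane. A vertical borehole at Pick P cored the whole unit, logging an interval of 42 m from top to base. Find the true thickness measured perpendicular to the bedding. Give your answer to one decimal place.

24.0 m

Let the plane be z = a·easting + b·northing + c.
Pick Q−Pick P: 946a − 617b = −0.4;  Pick R−Pick P: −266a + 459b = −344.3.
Solving gives a = −0.78720, b = −1.20631.
|∇z| = √(a²+b²) = 1.44044, so dip δ = arctan(1.44044) = 55.23°.
True thickness = vertical thickness × cos δ = 42 × cos 55.23° = 24.0 m.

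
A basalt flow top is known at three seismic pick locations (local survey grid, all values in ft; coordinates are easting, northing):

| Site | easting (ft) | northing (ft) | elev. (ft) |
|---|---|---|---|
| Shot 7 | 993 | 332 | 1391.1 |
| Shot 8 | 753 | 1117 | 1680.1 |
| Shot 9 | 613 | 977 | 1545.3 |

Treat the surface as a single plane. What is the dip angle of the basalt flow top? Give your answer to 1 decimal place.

Two edge vectors: Shot 7→Shot 8 = (-240, 785, 289), Shot 7→Shot 9 = (-380, 645, 154.2).
Normal n = (Shot 7→Shot 8) × (Shot 7→Shot 9) = (-65358, -72812, 143500).
So ∂z/∂easting = −n_x/n_z = 0.45546 and ∂z/∂northing = −n_y/n_z = 0.50740.
Gradient magnitude |∇z| = √(a² + b²) = √(0.20744 + 0.25746) = 0.68183.
True dip = arctan(0.68183) = 34.3°, dipping toward SW (azimuth ≈ 222°).

34.3°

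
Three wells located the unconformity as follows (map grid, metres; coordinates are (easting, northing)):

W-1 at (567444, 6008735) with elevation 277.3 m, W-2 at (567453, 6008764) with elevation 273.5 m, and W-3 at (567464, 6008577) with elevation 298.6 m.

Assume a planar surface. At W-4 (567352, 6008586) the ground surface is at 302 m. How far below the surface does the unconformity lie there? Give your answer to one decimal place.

Let the plane be z = a·E + b·N + c.
W-2−W-1: 9a + 29b = −3.8;  W-3−W-1: 20a − 158b = 21.3.
Solving gives a = 0.008641359, b = −0.133716284.
Then c = 277.3 − a·567444 − b·6008735 = 798839.53.
At (567352, 6008586): z_contact = 4902.69 − 803445.79 + 798839.53 = 296.43 m.
Depth below ground = 302 − 296.43 = 5.6 m.

5.6 m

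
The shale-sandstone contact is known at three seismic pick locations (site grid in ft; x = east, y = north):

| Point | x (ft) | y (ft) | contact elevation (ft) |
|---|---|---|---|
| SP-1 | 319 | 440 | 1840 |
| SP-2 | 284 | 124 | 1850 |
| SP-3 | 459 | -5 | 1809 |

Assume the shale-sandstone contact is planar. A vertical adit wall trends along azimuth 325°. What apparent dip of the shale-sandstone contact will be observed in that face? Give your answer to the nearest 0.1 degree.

Two edge vectors: SP-1→SP-2 = (-35, -316, 10), SP-1→SP-3 = (140, -445, -31).
Normal n = (SP-1→SP-2) × (SP-1→SP-3) = (14246, 315, 59815).
So ∂z/∂x = −n_x/n_z = −0.23817 and ∂z/∂y = −n_y/n_z = −0.00527.
Unit vector along 325° is (sin 325°, cos 325°) = (-0.5736, 0.8192).
Slope in that direction = a·(-0.5736) + b·(0.8192) = 0.13229.
Apparent dip = arctan|0.13229| = 7.5° (true dip is 13.4°, so apparent ≤ true as expected).

7.5°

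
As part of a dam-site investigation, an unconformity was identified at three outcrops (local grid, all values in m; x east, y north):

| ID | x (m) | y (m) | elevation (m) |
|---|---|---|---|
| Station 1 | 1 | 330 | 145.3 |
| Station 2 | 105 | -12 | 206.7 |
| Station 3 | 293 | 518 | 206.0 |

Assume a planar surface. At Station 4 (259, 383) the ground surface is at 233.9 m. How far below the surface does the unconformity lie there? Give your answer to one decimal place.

Two edge vectors: Station 1→Station 2 = (104, -342, 61.4), Station 1→Station 3 = (292, 188, 60.7).
Normal n = (Station 1→Station 2) × (Station 1→Station 3) = (-32302.6, 11616, 119416).
So ∂z/∂x = −n_x/n_z = 0.27050 and ∂z/∂y = −n_y/n_z = −0.09727.
Intercept c from Station 1: 145.3 − 0.27 + 32.10 = 177.13.
At (259, 383): z_contact = 70.06 − 37.26 + 177.13 = 209.93 m.
Depth below ground = 233.9 − 209.93 = 24.0 m.

24.0 m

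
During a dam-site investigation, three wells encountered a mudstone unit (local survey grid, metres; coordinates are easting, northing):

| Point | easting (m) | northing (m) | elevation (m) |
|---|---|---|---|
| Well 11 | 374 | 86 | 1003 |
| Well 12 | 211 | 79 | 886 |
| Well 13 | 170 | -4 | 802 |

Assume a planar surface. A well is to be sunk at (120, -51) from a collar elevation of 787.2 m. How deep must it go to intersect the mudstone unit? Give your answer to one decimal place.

51.2 m

Two edge vectors: Well 11→Well 12 = (-163, -7, -117), Well 11→Well 13 = (-204, -90, -201).
Normal n = (Well 11→Well 12) × (Well 11→Well 13) = (-9123, -8895, 13242).
So ∂z/∂easting = −n_x/n_z = 0.68894 and ∂z/∂northing = −n_y/n_z = 0.67173.
Intercept c from Well 11: 1003 − 257.67 − 57.77 = 687.57.
At (120, -51): z_contact = 82.67 − 34.26 + 687.57 = 735.98 m.
Depth below ground = 787.2 − 735.98 = 51.2 m.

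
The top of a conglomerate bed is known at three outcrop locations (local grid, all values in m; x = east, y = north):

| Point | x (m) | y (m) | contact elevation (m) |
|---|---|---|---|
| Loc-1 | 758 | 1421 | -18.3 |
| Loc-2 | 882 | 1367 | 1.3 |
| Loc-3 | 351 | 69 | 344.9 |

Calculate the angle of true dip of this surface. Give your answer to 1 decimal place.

15.7°

Two edge vectors: Loc-1→Loc-2 = (124, -54, 19.6), Loc-1→Loc-3 = (-407, -1352, 363.2).
Normal n = (Loc-1→Loc-2) × (Loc-1→Loc-3) = (6886.4, -53014, -189626).
So ∂z/∂x = −n_x/n_z = 0.03632 and ∂z/∂y = −n_y/n_z = −0.27957.
Gradient magnitude |∇z| = √(a² + b²) = √(0.00132 + 0.07816) = 0.28192.
True dip = arctan(0.28192) = 15.7°, dipping toward N (azimuth ≈ 353°).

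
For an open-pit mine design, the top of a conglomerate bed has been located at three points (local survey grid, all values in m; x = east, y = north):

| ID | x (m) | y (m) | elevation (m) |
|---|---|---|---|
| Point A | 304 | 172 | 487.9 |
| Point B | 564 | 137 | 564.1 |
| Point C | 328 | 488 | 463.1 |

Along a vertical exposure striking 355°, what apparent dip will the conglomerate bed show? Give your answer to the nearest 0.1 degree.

Let the plane be z = a·x + b·y + c.
Point B−Point A: 260a − 35b = 76.2;  Point C−Point A: 24a + 316b = −24.8.
Solving gives a = 0.27965, b = −0.09972.
Unit vector along 355° is (sin 355°, cos 355°) = (-0.0872, 0.9962).
Slope in that direction = a·(-0.0872) + b·(0.9962) = −0.12371.
Apparent dip = arctan|0.12371| = 7.1° (true dip is 16.5°, so apparent ≤ true as expected).

7.1°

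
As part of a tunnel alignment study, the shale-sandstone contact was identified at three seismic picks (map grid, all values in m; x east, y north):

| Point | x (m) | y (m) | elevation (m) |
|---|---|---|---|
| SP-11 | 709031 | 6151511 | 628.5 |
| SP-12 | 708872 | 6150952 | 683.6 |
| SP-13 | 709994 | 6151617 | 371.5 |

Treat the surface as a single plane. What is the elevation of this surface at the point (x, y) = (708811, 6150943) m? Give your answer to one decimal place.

699.9 m

Two edge vectors: SP-11→SP-12 = (-159, -559, 55.1), SP-11→SP-13 = (963, 106, -257).
Normal n = (SP-11→SP-12) × (SP-11→SP-13) = (137822.4, 12198.3, 521463).
So ∂z/∂x = −n_x/n_z = −0.264299481 and ∂z/∂y = −n_y/n_z = −0.023392455.
Intercept c from SP-11: 628.5 + 187396.52 + 143898.95 = 331923.97.
At (708811, 6150943): z = −187338.4 − 143885.7 + 331923.97 = 699.9 m.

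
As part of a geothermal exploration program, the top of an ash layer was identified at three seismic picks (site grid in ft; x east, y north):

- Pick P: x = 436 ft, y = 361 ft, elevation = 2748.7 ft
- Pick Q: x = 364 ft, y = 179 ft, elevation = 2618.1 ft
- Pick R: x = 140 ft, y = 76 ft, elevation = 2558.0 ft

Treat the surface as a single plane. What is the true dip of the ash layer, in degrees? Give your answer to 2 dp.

36.91°

Two edge vectors: Pick P→Pick Q = (-72, -182, -130.6), Pick P→Pick R = (-296, -285, -190.7).
Normal n = (Pick P→Pick Q) × (Pick P→Pick R) = (-2513.6, 24927.2, -33352).
So ∂z/∂x = −n_x/n_z = −0.07537 and ∂z/∂y = −n_y/n_z = 0.74740.
Gradient magnitude |∇z| = √(a² + b²) = √(0.00568 + 0.55860) = 0.75119.
True dip = arctan(0.75119) = 36.91°, dipping toward S (azimuth ≈ 174°).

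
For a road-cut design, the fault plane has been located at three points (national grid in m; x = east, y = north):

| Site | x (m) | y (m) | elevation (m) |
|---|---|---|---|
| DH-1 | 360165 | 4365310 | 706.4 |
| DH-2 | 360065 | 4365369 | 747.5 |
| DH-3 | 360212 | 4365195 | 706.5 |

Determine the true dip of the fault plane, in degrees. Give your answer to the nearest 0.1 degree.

Two edge vectors: DH-1→DH-2 = (-100, 59, 41.1), DH-1→DH-3 = (47, -115, 0.1).
Normal n = (DH-1→DH-2) × (DH-1→DH-3) = (4732.4, 1941.7, 8727).
So ∂z/∂x = −n_x/n_z = −0.54227 and ∂z/∂y = −n_y/n_z = −0.22249.
Gradient magnitude |∇z| = √(a² + b²) = √(0.29406 + 0.04950) = 0.58614.
True dip = arctan(0.58614) = 30.4°, dipping toward ENE (azimuth ≈ 068°).

30.4°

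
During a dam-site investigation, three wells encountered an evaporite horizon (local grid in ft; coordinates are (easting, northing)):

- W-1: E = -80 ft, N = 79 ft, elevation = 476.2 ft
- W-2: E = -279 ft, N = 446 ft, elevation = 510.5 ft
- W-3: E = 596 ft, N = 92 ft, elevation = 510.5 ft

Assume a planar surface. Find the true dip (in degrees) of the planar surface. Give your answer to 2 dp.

7.36°

Let the plane be z = a·E + b·N + c.
W-2−W-1: −199a + 367b = 34.3;  W-3−W-1: 676a + 13b = 34.3.
Solving gives a = 0.04844, b = 0.11972.
Gradient magnitude |∇z| = √(a² + b²) = √(0.00235 + 0.01433) = 0.12915.
True dip = arctan(0.12915) = 7.36°, dipping toward SSW (azimuth ≈ 202°).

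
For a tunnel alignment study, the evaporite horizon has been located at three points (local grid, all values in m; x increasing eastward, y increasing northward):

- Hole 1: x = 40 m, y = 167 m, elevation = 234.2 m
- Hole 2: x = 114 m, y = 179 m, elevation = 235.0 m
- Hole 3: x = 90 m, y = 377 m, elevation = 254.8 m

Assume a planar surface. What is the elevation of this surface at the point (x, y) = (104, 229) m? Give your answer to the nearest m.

240 m

Two edge vectors: Hole 1→Hole 2 = (74, 12, 0.8), Hole 1→Hole 3 = (50, 210, 20.6).
Normal n = (Hole 1→Hole 2) × (Hole 1→Hole 3) = (79.2, -1484.4, 14940).
So ∂z/∂x = −n_x/n_z = −0.00530 and ∂z/∂y = −n_y/n_z = 0.09936.
Intercept c from Hole 1: 234.2 + 0.21 − 16.59 = 217.82.
At (104, 229): z = −0.6 + 22.8 + 217.82 = 240.0 m.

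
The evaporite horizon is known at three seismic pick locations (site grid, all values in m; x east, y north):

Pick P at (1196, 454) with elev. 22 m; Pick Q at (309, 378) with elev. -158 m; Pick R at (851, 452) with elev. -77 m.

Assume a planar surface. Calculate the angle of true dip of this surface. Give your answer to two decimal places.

Two edge vectors: Pick P→Pick Q = (-887, -76, -180), Pick P→Pick R = (-345, -2, -99).
Normal n = (Pick P→Pick Q) × (Pick P→Pick R) = (7164, -25713, -24446).
So ∂z/∂x = −n_x/n_z = 0.29305 and ∂z/∂y = −n_y/n_z = −1.05183.
Gradient magnitude |∇z| = √(a² + b²) = √(0.08588 + 1.10634) = 1.09189.
True dip = arctan(1.09189) = 47.52°, dipping toward NNW (azimuth ≈ 344°).

47.52°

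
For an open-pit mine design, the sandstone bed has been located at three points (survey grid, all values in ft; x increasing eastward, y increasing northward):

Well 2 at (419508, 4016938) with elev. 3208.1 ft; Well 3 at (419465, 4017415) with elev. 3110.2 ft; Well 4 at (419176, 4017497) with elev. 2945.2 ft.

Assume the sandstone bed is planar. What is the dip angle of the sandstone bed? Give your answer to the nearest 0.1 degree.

Two edge vectors: Well 2→Well 3 = (-43, 477, -97.9), Well 2→Well 4 = (-332, 559, -262.9).
Normal n = (Well 2→Well 3) × (Well 2→Well 4) = (-70677.2, 21198.1, 134327).
So ∂z/∂x = −n_x/n_z = 0.52616 and ∂z/∂y = −n_y/n_z = −0.15781.
Gradient magnitude |∇z| = √(a² + b²) = √(0.27684 + 0.02490) = 0.54931.
True dip = arctan(0.54931) = 28.8°, dipping toward WNW (azimuth ≈ 287°).

28.8°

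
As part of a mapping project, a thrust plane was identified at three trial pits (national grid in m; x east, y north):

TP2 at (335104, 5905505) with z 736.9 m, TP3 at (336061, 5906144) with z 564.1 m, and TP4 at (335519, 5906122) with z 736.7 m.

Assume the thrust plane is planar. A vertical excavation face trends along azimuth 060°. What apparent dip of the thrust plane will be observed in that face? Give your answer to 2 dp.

Let the plane be z = a·x + b·y + c.
TP3−TP2: 957a + 639b = −172.8;  TP4−TP2: 415a + 617b = −0.2.
Solving gives a = −0.32737, b = 0.21987.
Unit vector along 060° is (sin 60°, cos 60°) = (0.8660, 0.5000).
Slope in that direction = a·(0.8660) + b·(0.5000) = −0.17358.
Apparent dip = arctan|0.17358| = 9.85° (true dip is 21.5°, so apparent ≤ true as expected).

9.85°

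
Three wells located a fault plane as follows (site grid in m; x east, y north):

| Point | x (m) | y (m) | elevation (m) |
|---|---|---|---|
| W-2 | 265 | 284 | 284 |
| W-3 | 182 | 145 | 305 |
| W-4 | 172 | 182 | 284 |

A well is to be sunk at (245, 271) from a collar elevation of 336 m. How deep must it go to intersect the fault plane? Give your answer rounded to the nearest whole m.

Let the plane be z = a·x + b·y + c.
W-3−W-2: −83a − 139b = 21;  W-4−W-2: −93a − 102b = 0.
Solving gives a = 0.48016, b = −0.43779.
Then c = 284 − a·265 − b·284 = 281.09.
At (245, 271): z_contact = 117.6 − 118.6 + 281.09 = 280.1 m.
Depth below ground = 336 − 280.1 = 56 m.

56 m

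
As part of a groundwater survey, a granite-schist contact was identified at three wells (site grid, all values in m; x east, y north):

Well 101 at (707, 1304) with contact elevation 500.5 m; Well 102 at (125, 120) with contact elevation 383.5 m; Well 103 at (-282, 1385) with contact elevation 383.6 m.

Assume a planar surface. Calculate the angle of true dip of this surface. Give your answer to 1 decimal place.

Let the plane be z = a·x + b·y + c.
Well 102−Well 101: −582a − 1184b = −117;  Well 103−Well 101: −989a + 81b = −116.9.
Solving gives a = 0.12141, b = 0.03914.
Gradient magnitude |∇z| = √(a² + b²) = √(0.01474 + 0.00153) = 0.12756.
True dip = arctan(0.12756) = 7.3°, dipping toward WSW (azimuth ≈ 252°).

7.3°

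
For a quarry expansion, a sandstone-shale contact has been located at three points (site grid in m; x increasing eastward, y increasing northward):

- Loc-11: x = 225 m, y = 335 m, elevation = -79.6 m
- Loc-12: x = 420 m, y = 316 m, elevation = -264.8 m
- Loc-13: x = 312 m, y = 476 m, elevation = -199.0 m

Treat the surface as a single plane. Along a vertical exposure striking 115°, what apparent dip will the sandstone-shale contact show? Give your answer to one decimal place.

37.9°

Let the plane be z = a·x + b·y + c.
Loc-12−Loc-11: 195a − 19b = −185.2;  Loc-13−Loc-11: 87a + 141b = −119.4.
Solving gives a = −0.97371, b = −0.24601.
Unit vector along 115° is (sin 115°, cos 115°) = (0.9063, -0.4226).
Slope in that direction = a·(0.9063) + b·(-0.4226) = −0.77852.
Apparent dip = arctan|0.77852| = 37.9° (true dip is 45.1°, so apparent ≤ true as expected).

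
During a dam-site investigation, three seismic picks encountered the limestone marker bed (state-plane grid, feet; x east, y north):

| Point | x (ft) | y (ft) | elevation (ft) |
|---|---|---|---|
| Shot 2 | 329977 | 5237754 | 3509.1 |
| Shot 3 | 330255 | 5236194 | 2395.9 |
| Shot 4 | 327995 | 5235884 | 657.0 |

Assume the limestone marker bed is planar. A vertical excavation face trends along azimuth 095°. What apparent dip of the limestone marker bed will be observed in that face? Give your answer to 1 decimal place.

30.1°

Two edge vectors: Shot 2→Shot 3 = (278, -1560, -1113.2), Shot 2→Shot 4 = (-1982, -1870, -2852.1).
Normal n = (Shot 2→Shot 3) × (Shot 2→Shot 4) = (2367592, 2999246.2, -3611780).
So ∂z/∂x = −n_x/n_z = 0.65552 and ∂z/∂y = −n_y/n_z = 0.83041.
Unit vector along 095° is (sin 95°, cos 95°) = (0.9962, -0.0872).
Slope in that direction = a·(0.9962) + b·(-0.0872) = 0.58065.
Apparent dip = arctan|0.58065| = 30.1° (true dip is 46.6°, so apparent ≤ true as expected).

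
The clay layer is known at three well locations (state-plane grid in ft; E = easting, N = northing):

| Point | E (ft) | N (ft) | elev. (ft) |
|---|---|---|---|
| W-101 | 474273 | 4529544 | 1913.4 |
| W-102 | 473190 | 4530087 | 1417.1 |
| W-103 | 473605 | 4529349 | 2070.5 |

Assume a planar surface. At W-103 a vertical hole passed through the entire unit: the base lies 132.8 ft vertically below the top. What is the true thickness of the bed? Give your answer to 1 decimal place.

Two edge vectors: W-101→W-102 = (-1083, 543, -496.3), W-101→W-103 = (-668, -195, 157.1).
Normal n = (W-101→W-102) × (W-101→W-103) = (-11473.2, 501667.7, 573909).
So ∂z/∂E = −n_x/n_z = 0.01999 and ∂z/∂N = −n_y/n_z = −0.87412.
|∇z| = √(a²+b²) = 0.87435, so dip δ = arctan(0.87435) = 41.16°.
True thickness = vertical thickness × cos δ = 132.8 × cos 41.16° = 100.0 ft.

100.0 ft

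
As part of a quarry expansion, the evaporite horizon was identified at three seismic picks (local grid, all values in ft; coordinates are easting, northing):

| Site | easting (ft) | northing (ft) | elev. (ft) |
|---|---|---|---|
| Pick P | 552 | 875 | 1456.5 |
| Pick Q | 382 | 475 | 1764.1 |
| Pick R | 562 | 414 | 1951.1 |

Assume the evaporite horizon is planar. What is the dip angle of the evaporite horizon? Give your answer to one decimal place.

Two edge vectors: Pick P→Pick Q = (-170, -400, 307.6), Pick P→Pick R = (10, -461, 494.6).
Normal n = (Pick P→Pick Q) × (Pick P→Pick R) = (-56036.4, 87158, 82370).
So ∂z/∂easting = −n_x/n_z = 0.68030 and ∂z/∂northing = −n_y/n_z = −1.05813.
Gradient magnitude |∇z| = √(a² + b²) = √(0.46281 + 1.11963) = 1.25795.
True dip = arctan(1.25795) = 51.5°, dipping toward NNW (azimuth ≈ 327°).

51.5°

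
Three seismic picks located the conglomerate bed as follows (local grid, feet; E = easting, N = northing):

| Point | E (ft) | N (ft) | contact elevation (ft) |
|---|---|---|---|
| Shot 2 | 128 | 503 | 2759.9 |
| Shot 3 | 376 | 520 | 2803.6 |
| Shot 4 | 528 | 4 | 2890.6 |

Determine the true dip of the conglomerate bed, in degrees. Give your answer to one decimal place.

Two edge vectors: Shot 2→Shot 3 = (248, 17, 43.7), Shot 2→Shot 4 = (400, -499, 130.7).
Normal n = (Shot 2→Shot 3) × (Shot 2→Shot 4) = (24028.2, -14933.6, -130552).
So ∂z/∂E = −n_x/n_z = 0.18405 and ∂z/∂N = −n_y/n_z = −0.11439.
Gradient magnitude |∇z| = √(a² + b²) = √(0.03387 + 0.01308) = 0.21670.
True dip = arctan(0.21670) = 12.2°, dipping toward WNW (azimuth ≈ 302°).

12.2°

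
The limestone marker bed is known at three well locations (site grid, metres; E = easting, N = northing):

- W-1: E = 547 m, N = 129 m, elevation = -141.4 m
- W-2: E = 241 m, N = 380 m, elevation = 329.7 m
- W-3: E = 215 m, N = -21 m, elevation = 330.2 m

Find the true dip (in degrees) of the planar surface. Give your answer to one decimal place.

55.7°

Two edge vectors: W-1→W-2 = (-306, 251, 471.1), W-1→W-3 = (-332, -150, 471.6).
Normal n = (W-1→W-2) × (W-1→W-3) = (189036.6, -12095.6, 129232).
So ∂z/∂E = −n_x/n_z = −1.46277 and ∂z/∂N = −n_y/n_z = 0.09360.
Gradient magnitude |∇z| = √(a² + b²) = √(2.13969 + 0.00876) = 1.46576.
True dip = arctan(1.46576) = 55.7°, dipping toward E (azimuth ≈ 094°).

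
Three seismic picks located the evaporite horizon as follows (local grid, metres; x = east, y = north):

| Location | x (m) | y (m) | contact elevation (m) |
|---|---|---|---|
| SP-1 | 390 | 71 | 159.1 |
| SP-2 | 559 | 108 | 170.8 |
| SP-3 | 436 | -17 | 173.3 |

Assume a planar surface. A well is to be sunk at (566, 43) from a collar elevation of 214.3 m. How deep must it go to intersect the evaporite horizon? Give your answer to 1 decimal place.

35.5 m

Two edge vectors: SP-1→SP-2 = (169, 37, 11.7), SP-1→SP-3 = (46, -88, 14.2).
Normal n = (SP-1→SP-2) × (SP-1→SP-3) = (1555, -1861.6, -16574).
So ∂z/∂x = −n_x/n_z = 0.09382 and ∂z/∂y = −n_y/n_z = −0.11232.
Intercept c from SP-1: 159.1 − 36.59 + 7.97 = 130.48.
At (566, 43): z_contact = 53.10 − 4.83 + 130.48 = 178.76 m.
Depth below ground = 214.3 − 178.76 = 35.5 m.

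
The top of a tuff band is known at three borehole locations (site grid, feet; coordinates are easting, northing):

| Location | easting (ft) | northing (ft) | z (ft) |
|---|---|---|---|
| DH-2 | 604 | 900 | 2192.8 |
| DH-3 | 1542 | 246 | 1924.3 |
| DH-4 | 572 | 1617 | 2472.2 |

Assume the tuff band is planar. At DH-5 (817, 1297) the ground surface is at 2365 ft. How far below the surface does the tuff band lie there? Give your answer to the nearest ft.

Two edge vectors: DH-2→DH-3 = (938, -654, -268.5), DH-2→DH-4 = (-32, 717, 279.4).
Normal n = (DH-2→DH-3) × (DH-2→DH-4) = (9786.9, -253485.2, 651618).
So ∂z/∂easting = −n_x/n_z = −0.01502 and ∂z/∂northing = −n_y/n_z = 0.38901.
Intercept c from DH-2: 2192.8 + 9.07 − 350.11 = 1851.76.
At (817, 1297): z_contact = −12.3 + 504.5 + 1851.76 = 2344.0 ft.
Depth below ground = 2365 − 2344.0 = 21 ft.

21 ft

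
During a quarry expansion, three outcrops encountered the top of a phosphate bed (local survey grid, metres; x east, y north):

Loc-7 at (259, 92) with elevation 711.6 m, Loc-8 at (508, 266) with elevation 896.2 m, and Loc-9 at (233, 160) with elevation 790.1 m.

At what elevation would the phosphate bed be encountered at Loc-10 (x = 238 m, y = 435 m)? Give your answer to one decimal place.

1101.9 m

Two edge vectors: Loc-7→Loc-8 = (249, 174, 184.6), Loc-7→Loc-9 = (-26, 68, 78.5).
Normal n = (Loc-7→Loc-8) × (Loc-7→Loc-9) = (1106.2, -24346.1, 21456).
So ∂z/∂x = −n_x/n_z = −0.05156 and ∂z/∂y = −n_y/n_z = 1.13470.
Intercept c from Loc-7: 711.6 + 13.35 − 104.39 = 620.56.
At (238, 435): z = −12.3 + 493.6 + 620.56 = 1101.9 m.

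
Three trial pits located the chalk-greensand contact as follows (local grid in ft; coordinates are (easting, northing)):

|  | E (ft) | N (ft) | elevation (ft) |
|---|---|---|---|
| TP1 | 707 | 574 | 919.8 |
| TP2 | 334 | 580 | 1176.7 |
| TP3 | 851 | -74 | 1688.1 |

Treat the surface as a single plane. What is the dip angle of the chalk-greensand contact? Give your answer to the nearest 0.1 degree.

56.7°

Two edge vectors: TP1→TP2 = (-373, 6, 256.9), TP1→TP3 = (144, -648, 768.3).
Normal n = (TP1→TP2) × (TP1→TP3) = (171081, 323569.5, 240840).
So ∂z/∂E = −n_x/n_z = −0.71035 and ∂z/∂N = −n_y/n_z = −1.34350.
Gradient magnitude |∇z| = √(a² + b²) = √(0.50460 + 1.80500) = 1.51974.
True dip = arctan(1.51974) = 56.7°, dipping toward NNE (azimuth ≈ 028°).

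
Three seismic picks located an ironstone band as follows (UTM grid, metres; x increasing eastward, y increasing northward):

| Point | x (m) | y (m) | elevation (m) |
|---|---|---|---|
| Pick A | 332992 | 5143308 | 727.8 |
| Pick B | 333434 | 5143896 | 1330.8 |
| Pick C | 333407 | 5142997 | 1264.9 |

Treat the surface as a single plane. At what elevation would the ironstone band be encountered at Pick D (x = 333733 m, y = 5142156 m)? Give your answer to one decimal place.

Two edge vectors: Pick A→Pick B = (442, 588, 603), Pick A→Pick C = (415, -311, 537.1).
Normal n = (Pick A→Pick B) × (Pick A→Pick C) = (503347.8, 12846.8, -381482).
So ∂z/∂x = −n_x/n_z = 1.319453605 and ∂z/∂y = −n_y/n_z = 0.033676032.
Intercept c from Pick A: 727.8 − 439367.49 − 173206.20 = −611845.90.
At (333733, 5142156): z = 440345.2 + 173167.4 − 611845.90 = 1666.7 m.

1666.7 m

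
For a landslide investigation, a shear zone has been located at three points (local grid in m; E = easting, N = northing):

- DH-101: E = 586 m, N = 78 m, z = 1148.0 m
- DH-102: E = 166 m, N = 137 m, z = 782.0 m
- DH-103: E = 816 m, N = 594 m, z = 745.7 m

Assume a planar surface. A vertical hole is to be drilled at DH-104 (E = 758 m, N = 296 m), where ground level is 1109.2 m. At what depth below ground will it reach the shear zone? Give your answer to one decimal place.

77.5 m

Two edge vectors: DH-101→DH-102 = (-420, 59, -366), DH-101→DH-103 = (230, 516, -402.3).
Normal n = (DH-101→DH-102) × (DH-101→DH-103) = (165120.3, -253146, -230290).
So ∂z/∂E = −n_x/n_z = 0.71701 and ∂z/∂N = −n_y/n_z = −1.09925.
Intercept c from DH-101: 1148 − 420.17 + 85.74 = 813.57.
At (758, 296): z_contact = 543.49 − 325.38 + 813.57 = 1031.69 m.
Depth below ground = 1109.2 − 1031.69 = 77.5 m.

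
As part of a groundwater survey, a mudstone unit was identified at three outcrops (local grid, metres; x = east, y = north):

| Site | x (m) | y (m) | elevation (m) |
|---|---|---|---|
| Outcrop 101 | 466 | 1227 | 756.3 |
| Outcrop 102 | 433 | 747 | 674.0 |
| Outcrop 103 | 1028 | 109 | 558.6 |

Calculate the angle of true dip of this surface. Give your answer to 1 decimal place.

9.8°

Let the plane be z = a·x + b·y + c.
Outcrop 102−Outcrop 101: −33a − 480b = −82.3;  Outcrop 103−Outcrop 101: 562a − 1118b = −197.7.
Solving gives a = −0.00941, b = 0.17211.
Gradient magnitude |∇z| = √(a² + b²) = √(0.00009 + 0.02962) = 0.17236.
True dip = arctan(0.17236) = 9.8°, dipping toward S (azimuth ≈ 177°).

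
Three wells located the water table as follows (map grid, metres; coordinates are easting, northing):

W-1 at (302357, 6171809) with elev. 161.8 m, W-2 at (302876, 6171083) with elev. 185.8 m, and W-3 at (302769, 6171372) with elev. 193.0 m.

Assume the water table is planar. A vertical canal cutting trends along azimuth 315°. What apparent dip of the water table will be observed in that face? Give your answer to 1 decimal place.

3.3°

Let the plane be z = a·easting + b·northing + c.
W-2−W-1: 519a − 726b = 24;  W-3−W-1: 412a − 437b = 31.2.
Solving gives a = 0.16821, b = 0.08719.
Unit vector along 315° is (sin 315°, cos 315°) = (-0.7071, 0.7071).
Slope in that direction = a·(-0.7071) + b·(0.7071) = −0.05729.
Apparent dip = arctan|0.05729| = 3.3° (true dip is 10.7°, so apparent ≤ true as expected).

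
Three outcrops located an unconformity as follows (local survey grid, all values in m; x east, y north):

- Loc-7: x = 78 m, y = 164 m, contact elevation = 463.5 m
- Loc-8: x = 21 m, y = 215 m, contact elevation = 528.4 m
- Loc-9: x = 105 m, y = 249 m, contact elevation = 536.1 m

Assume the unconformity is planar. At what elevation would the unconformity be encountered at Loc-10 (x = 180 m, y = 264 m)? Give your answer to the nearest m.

Let the plane be z = a·x + b·y + c.
Loc-8−Loc-7: −57a + 51b = 64.9;  Loc-9−Loc-7: 27a + 85b = 72.6.
Solving gives a = −0.29153, b = 0.94672.
Then c = 463.5 − a·78 − b·164 = 330.98.
At (180, 264): z = −52.5 + 249.9 + 330.98 = 528.4 m.

528 m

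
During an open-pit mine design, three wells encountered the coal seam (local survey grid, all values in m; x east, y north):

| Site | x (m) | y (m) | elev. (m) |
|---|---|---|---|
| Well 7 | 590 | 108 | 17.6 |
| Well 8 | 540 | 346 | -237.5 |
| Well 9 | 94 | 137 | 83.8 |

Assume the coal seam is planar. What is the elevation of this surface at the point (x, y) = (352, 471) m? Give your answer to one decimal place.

Let the plane be z = a·x + b·y + c.
Well 8−Well 7: −50a + 238b = −255.1;  Well 9−Well 7: −496a + 29b = 66.2.
Solving gives a = −0.19858, b = −1.11357.
Then c = 17.6 − a·590 − b·108 = 255.02.
At (352, 471): z = −69.9 − 524.5 + 255.02 = -339.4 m.

-339.4 m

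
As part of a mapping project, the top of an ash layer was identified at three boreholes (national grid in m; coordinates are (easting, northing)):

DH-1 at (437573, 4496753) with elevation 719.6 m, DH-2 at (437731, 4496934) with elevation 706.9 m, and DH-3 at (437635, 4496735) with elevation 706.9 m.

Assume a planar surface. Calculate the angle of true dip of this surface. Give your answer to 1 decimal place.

11.3°

Let the plane be z = a·E + b·N + c.
DH-2−DH-1: 158a + 181b = −12.7;  DH-3−DH-1: 62a − 18b = −12.7.
Solving gives a = −0.17967, b = 0.08668.
Gradient magnitude |∇z| = √(a² + b²) = √(0.03228 + 0.00751) = 0.19949.
True dip = arctan(0.19949) = 11.3°, dipping toward ESE (azimuth ≈ 116°).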